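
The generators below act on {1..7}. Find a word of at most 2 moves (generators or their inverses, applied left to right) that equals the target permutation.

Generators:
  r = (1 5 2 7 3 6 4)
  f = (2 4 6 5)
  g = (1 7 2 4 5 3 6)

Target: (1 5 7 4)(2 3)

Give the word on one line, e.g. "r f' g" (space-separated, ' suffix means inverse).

  after r': (1 4 6 3 7 2 5)
  after g: (1 5 7 4)(2 3)

r' g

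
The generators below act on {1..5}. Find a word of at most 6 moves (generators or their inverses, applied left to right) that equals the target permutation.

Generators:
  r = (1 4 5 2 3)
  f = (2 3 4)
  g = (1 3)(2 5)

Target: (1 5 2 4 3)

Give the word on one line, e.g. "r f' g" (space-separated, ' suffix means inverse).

f g' f' g' f

  after f: (2 3 4)
  after g': (1 3 4 5 2)
  after f': (1 2)(4 5)
  after g': (1 5 4 2 3)
  after f: (1 5 2 4 3)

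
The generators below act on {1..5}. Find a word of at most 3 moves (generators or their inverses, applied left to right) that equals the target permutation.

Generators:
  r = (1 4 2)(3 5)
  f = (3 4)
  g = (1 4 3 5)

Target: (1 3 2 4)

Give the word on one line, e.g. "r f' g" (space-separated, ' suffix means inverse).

  after f: (3 4)
  after r: (1 4 5 3 2)
  after g: (1 3 2 4)

f r g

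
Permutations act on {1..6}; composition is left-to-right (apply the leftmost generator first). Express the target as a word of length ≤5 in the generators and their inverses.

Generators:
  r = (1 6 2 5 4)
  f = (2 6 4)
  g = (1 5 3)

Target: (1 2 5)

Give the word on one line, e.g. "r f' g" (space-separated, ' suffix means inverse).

r' f' r

  after r': (1 4 5 2 6)
  after f': (1 6)(4 5)
  after r: (1 2 5)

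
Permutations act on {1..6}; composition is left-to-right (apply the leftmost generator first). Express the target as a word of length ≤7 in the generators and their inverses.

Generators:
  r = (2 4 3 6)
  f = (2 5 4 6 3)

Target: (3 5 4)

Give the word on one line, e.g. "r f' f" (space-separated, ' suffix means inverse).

r' f' f' r f'

  after r': (2 6 3 4)
  after f': (2 4 3 5)
  after f': (2 5 3)(4 6)
  after r: (2 5 6 3 4)
  after f': (3 5 4)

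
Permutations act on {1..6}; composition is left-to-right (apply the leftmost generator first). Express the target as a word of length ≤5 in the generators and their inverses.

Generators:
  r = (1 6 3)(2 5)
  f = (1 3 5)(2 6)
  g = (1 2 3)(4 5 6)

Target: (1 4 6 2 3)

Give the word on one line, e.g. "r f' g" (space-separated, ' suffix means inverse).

r' f g'

  after r': (1 3 6)(2 5)
  after f: (1 5 6 3 2)
  after g': (1 4 6 2 3)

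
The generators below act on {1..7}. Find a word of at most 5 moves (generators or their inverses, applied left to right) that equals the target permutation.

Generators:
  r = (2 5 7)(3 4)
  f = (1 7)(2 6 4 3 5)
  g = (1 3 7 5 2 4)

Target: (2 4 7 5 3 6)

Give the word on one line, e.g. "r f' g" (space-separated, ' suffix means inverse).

f' f' r'

  after f': (1 7)(2 5 3 4 6)
  after f': (2 3 6 5 4)
  after r': (2 4 7 5 3 6)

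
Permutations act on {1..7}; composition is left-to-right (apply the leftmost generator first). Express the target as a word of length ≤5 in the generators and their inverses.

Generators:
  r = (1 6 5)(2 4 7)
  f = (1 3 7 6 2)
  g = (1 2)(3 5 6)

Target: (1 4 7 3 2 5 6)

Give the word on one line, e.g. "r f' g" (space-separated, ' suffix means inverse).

  after g: (1 2)(3 5 6)
  after g: (3 6 5)
  after f': (1 2 6 5)(3 7)
  after r: (1 4 7 3 2 5 6)

g g f' r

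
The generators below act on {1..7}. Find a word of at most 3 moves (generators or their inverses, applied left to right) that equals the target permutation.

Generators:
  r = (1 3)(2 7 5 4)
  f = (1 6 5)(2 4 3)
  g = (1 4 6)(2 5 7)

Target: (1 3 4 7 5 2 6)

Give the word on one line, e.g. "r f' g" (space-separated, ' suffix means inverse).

  after r': (1 3)(2 4 5 7)
  after g: (1 3 4 7 5 2 6)

r' g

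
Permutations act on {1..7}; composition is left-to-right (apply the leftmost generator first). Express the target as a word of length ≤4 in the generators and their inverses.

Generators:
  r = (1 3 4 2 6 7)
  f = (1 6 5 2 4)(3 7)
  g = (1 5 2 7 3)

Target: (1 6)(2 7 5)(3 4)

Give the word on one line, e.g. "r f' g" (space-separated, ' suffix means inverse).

  after g: (1 5 2 7 3)
  after r': (1 5 4 3 7)(2 6)
  after g: (1 2 6 7 5 4)
  after r: (1 6)(2 7 5)(3 4)

g r' g r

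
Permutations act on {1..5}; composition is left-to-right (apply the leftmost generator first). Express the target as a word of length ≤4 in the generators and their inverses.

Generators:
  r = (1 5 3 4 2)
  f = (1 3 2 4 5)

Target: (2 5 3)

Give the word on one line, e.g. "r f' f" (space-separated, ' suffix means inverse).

r f r f

  after r: (1 5 3 4 2)
  after f: (2 3 5)
  after r: (1 5)(2 4)
  after f: (2 5 3)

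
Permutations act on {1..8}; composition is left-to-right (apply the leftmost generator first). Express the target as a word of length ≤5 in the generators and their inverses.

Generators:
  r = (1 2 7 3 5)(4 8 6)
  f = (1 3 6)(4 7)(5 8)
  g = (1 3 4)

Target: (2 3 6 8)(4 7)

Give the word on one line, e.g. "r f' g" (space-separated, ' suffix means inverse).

  after g: (1 3 4)
  after r: (1 5)(2 7 3 8 6 4)
  after f': (1 8 3 5 6 7)(2 4)
  after f': (1 5 3 8)(2 7 6 4)
  after r: (2 3 6 8)(4 7)

g r f' f' r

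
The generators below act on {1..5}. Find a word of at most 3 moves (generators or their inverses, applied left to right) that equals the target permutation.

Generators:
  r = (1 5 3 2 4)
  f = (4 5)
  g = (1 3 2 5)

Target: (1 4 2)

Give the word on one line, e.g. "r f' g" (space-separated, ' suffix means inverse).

g r' f

  after g: (1 3 2 5)
  after r': (1 5 4 2)
  after f: (1 4 2)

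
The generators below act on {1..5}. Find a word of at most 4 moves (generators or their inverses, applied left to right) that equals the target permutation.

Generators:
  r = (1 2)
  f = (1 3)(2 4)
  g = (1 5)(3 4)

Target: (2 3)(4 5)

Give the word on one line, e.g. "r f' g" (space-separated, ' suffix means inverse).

  after g': (1 5)(3 4)
  after f': (1 5 3 2 4)
  after g: (2 3)(4 5)

g' f' g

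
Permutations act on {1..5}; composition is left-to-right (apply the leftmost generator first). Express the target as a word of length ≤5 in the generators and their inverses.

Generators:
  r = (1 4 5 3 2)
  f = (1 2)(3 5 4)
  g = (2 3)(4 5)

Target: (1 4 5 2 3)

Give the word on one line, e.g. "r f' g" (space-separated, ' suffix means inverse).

  after f': (1 2)(3 4 5)
  after g': (1 3 5 2)
  after f: (1 5)(3 4)
  after r': (1 4 5 2 3)

f' g' f r'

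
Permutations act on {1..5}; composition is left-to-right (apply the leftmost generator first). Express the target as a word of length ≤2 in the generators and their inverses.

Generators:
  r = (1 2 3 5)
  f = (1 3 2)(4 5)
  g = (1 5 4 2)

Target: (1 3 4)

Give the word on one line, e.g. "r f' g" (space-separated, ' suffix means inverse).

  after f: (1 3 2)(4 5)
  after g': (1 3 4)

f g'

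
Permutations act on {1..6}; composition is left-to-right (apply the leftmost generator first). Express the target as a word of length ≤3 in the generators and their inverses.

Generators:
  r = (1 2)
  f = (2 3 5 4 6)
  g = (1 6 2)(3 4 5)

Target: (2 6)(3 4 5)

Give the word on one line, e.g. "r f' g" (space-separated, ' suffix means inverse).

  after r': (1 2)
  after g: (2 6)(3 4 5)

r' g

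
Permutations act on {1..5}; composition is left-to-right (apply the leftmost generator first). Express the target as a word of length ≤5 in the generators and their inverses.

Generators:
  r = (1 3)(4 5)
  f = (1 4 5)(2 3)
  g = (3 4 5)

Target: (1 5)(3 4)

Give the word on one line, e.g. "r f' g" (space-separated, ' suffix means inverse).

  after g': (3 5 4)
  after r': (1 3 4)
  after g: (1 4)(3 5)
  after r: (1 5)(3 4)

g' r' g r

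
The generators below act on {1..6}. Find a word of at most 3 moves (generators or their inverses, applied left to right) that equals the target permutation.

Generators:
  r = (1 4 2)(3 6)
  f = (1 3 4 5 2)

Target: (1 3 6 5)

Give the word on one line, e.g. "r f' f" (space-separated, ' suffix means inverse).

  after r': (1 2 4)(3 6)
  after f: (2 5)(3 6 4)
  after f: (1 3 6 5)

r' f f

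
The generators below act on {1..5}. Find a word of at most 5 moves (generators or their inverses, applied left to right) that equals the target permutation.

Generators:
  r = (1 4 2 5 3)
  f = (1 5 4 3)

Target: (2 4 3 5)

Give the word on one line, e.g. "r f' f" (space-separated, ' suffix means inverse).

f' r f' r' f'

  after f': (1 3 4 5)
  after r: (2 5 4 3)
  after f': (1 3 2)
  after r': (1 5 2 3 4)
  after f': (2 4 3 5)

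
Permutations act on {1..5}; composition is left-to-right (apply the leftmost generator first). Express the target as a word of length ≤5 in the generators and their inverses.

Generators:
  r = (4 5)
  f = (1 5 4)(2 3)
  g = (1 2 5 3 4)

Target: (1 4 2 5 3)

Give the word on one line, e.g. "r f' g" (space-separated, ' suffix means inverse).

g' f' r

  after g': (1 4 3 5 2)
  after f': (1 5 3)(2 4)
  after r: (1 4 2 5 3)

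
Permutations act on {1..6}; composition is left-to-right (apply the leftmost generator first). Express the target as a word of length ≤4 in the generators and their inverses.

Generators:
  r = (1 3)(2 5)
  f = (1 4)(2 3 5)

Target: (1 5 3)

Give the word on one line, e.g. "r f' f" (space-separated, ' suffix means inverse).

  after r: (1 3)(2 5)
  after f': (1 2 3 4)
  after f': (1 5 3)

r f' f'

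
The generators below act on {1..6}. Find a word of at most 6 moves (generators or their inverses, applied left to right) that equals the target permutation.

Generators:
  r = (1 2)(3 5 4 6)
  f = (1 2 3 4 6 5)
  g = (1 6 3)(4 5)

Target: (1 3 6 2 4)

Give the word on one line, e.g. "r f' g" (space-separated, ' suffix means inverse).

  after r: (1 2)(3 5 4 6)
  after f': (2 5 3 6)
  after r': (1 2 3 4 5 6)
  after f: (1 3 6 2 4)

r f' r' f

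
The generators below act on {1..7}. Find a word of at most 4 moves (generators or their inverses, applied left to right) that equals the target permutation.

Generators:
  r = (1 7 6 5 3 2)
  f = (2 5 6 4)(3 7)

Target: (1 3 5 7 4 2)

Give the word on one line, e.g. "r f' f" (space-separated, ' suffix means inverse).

r f

  after r: (1 7 6 5 3 2)
  after f: (1 3 5 7 4 2)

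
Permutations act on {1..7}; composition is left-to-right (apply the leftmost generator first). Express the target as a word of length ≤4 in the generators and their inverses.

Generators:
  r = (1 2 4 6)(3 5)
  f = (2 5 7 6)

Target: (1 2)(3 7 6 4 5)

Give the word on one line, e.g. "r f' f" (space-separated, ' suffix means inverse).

r' f

  after r': (1 6 4 2)(3 5)
  after f: (1 2)(3 7 6 4 5)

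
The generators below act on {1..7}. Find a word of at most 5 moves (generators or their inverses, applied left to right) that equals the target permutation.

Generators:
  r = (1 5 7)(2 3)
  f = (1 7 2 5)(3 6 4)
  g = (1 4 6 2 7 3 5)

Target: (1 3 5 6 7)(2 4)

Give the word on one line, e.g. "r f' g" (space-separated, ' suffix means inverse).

f' g f g' r

  after f': (1 5 2 7)(3 4 6)
  after g: (2 3 6 5 7 4)
  after f: (1 7 3 4 5 2 6)
  after g': (1 2 4 3)(5 6)
  after r: (1 3 5 6 7)(2 4)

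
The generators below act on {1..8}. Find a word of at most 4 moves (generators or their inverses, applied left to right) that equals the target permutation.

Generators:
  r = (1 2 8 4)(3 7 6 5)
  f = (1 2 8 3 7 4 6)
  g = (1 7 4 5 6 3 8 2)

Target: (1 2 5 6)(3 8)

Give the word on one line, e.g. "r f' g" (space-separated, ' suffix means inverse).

f f r'

  after f: (1 2 8 3 7 4 6)
  after f: (1 8 7 6 2 3 4)
  after r': (1 2 5 6)(3 8)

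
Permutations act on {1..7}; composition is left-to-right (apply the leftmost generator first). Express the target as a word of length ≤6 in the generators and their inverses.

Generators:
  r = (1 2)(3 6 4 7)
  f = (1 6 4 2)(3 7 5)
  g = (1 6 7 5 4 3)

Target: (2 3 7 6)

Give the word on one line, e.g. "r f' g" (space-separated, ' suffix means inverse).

g' f f f g

  after g': (1 3 4 5 7 6)
  after f: (1 7 4 3 2)
  after f: (1 5 3)(2 6 4 7)
  after f: (1 3 6 2 4 5 7)
  after g: (2 3 7 6)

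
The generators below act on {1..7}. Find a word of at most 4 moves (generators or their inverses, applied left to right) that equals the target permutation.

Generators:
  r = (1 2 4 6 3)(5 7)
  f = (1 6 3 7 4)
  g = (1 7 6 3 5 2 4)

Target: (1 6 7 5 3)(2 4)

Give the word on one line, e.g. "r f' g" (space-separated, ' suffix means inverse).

  after g: (1 7 6 3 5 2 4)
  after g: (1 6 5 4 7 3 2)
  after f: (1 3 2 6 5)
  after r': (1 6 7 5 3)(2 4)

g g f r'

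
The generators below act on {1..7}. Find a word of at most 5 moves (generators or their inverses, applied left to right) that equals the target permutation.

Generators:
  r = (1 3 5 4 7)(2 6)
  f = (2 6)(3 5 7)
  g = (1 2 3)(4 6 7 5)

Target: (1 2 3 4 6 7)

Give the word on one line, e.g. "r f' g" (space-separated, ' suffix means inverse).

f' f' g

  after f': (2 6)(3 7 5)
  after f': (3 5 7)
  after g: (1 2 3 4 6 7)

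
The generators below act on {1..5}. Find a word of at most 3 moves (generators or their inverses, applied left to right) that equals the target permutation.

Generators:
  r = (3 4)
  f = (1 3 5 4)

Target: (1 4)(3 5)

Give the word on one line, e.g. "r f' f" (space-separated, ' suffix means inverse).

  after f: (1 3 5 4)
  after r': (1 4)(3 5)

f r'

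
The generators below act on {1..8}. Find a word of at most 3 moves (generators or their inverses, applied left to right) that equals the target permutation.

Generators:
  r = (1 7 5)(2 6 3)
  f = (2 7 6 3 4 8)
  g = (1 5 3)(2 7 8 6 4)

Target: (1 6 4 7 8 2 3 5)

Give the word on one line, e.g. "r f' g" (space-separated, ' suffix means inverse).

g' f'

  after g': (1 3 5)(2 4 6 8 7)
  after f': (1 6 4 7 8 2 3 5)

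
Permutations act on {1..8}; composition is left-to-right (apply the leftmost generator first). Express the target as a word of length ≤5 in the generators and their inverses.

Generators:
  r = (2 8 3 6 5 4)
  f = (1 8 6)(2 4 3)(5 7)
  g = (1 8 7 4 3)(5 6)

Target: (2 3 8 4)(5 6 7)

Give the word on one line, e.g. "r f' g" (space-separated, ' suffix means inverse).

g' f r f f

  after g': (1 3 4 7 8)(5 6)
  after f: (1 2 4 5)(6 7)
  after r: (1 8 3 6 7 5)
  after f: (1 6 5 8 2 4 3)
  after f: (2 3 8 4)(5 6 7)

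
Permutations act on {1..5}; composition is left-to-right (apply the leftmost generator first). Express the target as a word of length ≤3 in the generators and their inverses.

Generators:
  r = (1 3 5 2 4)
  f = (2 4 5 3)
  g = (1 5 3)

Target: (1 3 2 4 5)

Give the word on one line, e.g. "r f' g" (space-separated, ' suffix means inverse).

g' r g

  after g': (1 3 5)
  after r: (1 5 3 2 4)
  after g: (1 3 2 4 5)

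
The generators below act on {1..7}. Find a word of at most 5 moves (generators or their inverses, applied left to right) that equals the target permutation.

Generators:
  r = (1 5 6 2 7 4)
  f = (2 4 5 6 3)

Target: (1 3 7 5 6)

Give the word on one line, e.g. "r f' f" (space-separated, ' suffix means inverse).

r f f r'

  after r: (1 5 6 2 7 4)
  after f: (1 6 4)(2 7 5 3)
  after f: (1 3 4)(2 7 6 5)
  after r': (1 3 7 5 6)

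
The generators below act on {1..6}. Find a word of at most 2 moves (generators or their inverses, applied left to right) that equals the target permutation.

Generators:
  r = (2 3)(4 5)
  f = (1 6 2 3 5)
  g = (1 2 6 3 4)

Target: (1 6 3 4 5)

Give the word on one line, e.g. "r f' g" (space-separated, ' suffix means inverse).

  after f: (1 6 2 3 5)
  after r': (1 6 3 4 5)

f r'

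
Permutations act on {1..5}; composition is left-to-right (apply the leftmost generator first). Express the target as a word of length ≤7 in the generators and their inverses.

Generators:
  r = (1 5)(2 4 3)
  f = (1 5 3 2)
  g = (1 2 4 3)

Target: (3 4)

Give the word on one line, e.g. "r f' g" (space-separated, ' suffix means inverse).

  after g': (1 3 4 2)
  after r': (1 4 3 2 5)
  after f: (1 4 2 3)
  after g': (1 2 4)
  after g': (3 4)

g' r' f g' g'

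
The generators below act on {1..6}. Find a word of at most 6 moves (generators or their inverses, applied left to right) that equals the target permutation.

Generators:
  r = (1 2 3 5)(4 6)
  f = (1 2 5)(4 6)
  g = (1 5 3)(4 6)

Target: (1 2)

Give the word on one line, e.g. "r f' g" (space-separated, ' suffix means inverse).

  after f': (1 5 2)(4 6)
  after g: (1 3)(2 5)
  after f': (1 3 5)(4 6)
  after r': (1 2)

f' g f' r'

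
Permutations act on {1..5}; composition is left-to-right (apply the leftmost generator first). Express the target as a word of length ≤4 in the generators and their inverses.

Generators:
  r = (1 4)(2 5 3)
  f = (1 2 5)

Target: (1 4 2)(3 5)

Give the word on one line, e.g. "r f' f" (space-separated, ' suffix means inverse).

  after r: (1 4)(2 5 3)
  after f: (1 4 2)(3 5)

r f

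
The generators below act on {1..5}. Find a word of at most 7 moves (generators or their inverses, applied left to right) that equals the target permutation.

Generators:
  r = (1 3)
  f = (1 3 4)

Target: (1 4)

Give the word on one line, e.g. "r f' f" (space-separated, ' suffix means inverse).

  after f: (1 3 4)
  after r': (3 4)
  after r': (1 3 4)
  after f: (1 4 3)
  after r: (1 4)

f r' r' f r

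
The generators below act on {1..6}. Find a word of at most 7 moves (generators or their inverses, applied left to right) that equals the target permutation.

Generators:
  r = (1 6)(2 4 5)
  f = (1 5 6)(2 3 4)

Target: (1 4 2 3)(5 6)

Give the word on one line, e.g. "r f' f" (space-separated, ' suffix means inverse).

f' r' f' f' r'

  after f': (1 6 5)(2 4 3)
  after r': (3 5 6 4)
  after f': (1 6 3)(2 4)
  after f': (1 5)(2 3 6)
  after r': (1 4 2 3)(5 6)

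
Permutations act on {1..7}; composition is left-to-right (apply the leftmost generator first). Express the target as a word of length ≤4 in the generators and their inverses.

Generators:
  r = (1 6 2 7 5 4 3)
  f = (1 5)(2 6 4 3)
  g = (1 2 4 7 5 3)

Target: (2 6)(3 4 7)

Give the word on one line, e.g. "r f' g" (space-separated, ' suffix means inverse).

  after g': (1 3 5 7 4 2)
  after r: (2 6)(3 4 7)

g' r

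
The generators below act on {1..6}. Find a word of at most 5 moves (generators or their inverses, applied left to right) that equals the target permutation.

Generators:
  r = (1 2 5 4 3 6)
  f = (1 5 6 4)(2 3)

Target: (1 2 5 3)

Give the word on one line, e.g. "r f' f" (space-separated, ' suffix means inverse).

f' r f'

  after f': (1 4 6 5)(2 3)
  after r: (1 3 5 2 6 4)
  after f': (1 2 5 3)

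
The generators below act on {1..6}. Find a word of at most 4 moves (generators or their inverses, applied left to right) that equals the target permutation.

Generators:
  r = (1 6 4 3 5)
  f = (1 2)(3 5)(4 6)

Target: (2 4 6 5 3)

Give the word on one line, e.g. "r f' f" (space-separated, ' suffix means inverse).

f' r f

  after f': (1 2)(3 5)(4 6)
  after r: (1 2 6 3)
  after f: (2 4 6 5 3)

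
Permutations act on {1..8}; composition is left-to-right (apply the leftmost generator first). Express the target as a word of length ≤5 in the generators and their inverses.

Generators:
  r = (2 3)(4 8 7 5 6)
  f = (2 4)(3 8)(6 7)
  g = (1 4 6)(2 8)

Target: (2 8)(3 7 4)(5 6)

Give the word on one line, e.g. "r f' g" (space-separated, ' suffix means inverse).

  after f': (2 4)(3 8)(6 7)
  after r: (2 8)(3 7 4)(5 6)
  after f': (2 3 6 5 7)(4 8)
  after f': (2 8)(3 7 4)(5 6)

f' r f' f'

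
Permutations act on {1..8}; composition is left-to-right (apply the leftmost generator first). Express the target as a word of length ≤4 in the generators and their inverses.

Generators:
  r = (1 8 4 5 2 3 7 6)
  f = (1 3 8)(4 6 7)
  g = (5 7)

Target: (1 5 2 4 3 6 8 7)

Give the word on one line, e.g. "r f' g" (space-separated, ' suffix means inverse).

  after f: (1 3 8)(4 6 7)
  after g: (1 3 8)(4 6 5 7)
  after r': (1 2 5 3)(4 7 8 6)
  after r': (1 5 2 4 3 6 8 7)

f g r' r'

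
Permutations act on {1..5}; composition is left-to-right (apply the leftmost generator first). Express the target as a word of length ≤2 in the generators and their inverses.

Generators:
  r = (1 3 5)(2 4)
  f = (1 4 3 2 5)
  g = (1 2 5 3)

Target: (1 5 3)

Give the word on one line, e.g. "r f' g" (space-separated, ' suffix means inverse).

  after r: (1 3 5)(2 4)
  after r: (1 5 3)

r r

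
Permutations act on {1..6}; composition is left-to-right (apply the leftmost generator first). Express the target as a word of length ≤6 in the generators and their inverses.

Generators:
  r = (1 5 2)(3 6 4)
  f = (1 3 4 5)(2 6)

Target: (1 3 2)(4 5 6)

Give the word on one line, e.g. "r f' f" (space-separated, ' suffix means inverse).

f' f' r' r'

  after f': (1 5 4 3)(2 6)
  after f': (1 4)(3 5)
  after r': (1 6 3)(2 5 4)
  after r': (1 3 2)(4 5 6)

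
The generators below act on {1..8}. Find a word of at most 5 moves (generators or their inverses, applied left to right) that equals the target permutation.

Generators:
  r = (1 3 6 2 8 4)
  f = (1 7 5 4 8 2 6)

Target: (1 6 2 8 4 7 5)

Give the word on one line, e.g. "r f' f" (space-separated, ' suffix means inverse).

r f r

  after r: (1 3 6 2 8 4)
  after f: (1 3)(4 7 5)
  after r: (1 6 2 8 4 7 5)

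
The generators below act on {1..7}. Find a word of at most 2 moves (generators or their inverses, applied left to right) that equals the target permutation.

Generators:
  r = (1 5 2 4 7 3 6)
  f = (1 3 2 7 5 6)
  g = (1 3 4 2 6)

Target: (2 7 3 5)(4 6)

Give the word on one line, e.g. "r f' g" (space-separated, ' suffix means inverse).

g' r

  after g': (1 6 2 4 3)
  after r: (2 7 3 5)(4 6)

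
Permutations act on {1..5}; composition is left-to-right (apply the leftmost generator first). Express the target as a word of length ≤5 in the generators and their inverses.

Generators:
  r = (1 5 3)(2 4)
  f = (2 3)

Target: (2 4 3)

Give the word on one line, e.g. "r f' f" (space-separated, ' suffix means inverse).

  after r': (1 3 5)(2 4)
  after r': (1 5 3)
  after r': (2 4)
  after f': (2 4 3)

r' r' r' f'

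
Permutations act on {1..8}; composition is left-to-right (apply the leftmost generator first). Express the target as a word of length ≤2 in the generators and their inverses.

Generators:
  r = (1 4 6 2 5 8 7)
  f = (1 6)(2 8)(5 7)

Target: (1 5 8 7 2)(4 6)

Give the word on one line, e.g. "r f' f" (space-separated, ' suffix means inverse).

r' f'

  after r': (1 7 8 5 2 6 4)
  after f': (1 5 8 7 2)(4 6)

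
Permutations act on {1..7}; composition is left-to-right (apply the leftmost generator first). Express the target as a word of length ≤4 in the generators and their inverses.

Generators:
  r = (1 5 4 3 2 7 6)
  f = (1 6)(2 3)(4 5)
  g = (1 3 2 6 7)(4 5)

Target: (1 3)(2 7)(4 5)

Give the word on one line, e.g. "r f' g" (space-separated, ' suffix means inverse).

f' g' g'

  after f': (1 6)(2 3)(4 5)
  after g': (1 2)(6 7)
  after g': (1 3)(2 7)(4 5)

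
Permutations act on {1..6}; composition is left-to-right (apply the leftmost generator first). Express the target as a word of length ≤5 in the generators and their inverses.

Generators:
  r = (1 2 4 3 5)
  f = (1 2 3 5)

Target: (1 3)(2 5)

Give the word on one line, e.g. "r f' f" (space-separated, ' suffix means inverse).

  after r': (1 5 3 4 2)
  after f: (3 4)
  after r': (1 5 3 2)
  after f': (1 3)(2 5)

r' f r' f'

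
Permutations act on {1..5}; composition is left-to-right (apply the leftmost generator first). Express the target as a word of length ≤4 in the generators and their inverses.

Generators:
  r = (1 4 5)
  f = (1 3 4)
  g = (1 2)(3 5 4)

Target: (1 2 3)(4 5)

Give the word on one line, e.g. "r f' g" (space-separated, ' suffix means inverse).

  after g': (1 2)(3 4 5)
  after f: (1 2 3)(4 5)

g' f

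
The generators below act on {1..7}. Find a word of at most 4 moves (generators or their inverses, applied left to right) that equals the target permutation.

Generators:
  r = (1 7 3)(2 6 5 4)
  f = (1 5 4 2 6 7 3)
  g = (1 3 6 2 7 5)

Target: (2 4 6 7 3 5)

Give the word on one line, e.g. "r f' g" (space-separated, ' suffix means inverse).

  after r': (1 3 7)(2 4 5 6)
  after g: (1 6 7 3 5 2 4)
  after r: (1 5 6 3 4 7)
  after f': (2 4 6 7 3 5)

r' g r f'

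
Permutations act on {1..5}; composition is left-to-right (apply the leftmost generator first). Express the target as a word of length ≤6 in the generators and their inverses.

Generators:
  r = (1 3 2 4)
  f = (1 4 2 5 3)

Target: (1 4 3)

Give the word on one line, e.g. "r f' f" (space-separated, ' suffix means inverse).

f f r f' r'

  after f: (1 4 2 5 3)
  after f: (1 2 3 4 5)
  after r: (1 4 5 3)
  after f': (2 4)
  after r': (1 4 3)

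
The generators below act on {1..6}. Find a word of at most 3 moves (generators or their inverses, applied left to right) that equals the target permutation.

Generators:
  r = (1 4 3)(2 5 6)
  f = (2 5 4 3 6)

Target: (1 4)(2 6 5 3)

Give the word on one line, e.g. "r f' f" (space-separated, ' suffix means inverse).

  after f: (2 5 4 3 6)
  after r': (1 3 5)
  after r': (1 4)(2 6 5 3)

f r' r'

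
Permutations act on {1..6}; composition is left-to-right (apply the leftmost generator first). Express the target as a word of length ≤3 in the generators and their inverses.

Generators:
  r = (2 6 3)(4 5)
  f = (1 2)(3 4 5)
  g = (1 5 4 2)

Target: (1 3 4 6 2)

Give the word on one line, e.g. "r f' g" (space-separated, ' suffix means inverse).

  after f': (1 2)(3 5 4)
  after r': (1 3 4 6 2)

f' r'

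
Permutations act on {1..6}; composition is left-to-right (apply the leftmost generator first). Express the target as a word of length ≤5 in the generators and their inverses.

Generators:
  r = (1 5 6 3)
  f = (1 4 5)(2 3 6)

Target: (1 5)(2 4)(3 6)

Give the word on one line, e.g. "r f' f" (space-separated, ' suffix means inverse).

f' r' f'

  after f': (1 5 4)(2 6 3)
  after r': (2 5 4 3)
  after f': (1 5)(2 4)(3 6)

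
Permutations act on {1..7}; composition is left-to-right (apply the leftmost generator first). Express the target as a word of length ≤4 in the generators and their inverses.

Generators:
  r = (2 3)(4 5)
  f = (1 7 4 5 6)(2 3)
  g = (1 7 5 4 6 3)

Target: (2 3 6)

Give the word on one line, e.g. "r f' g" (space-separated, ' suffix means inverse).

  after g: (1 7 5 4 6 3)
  after r: (1 7 4 6 2 3)
  after f': (3 6)(4 5)
  after r: (2 3 6)

g r f' r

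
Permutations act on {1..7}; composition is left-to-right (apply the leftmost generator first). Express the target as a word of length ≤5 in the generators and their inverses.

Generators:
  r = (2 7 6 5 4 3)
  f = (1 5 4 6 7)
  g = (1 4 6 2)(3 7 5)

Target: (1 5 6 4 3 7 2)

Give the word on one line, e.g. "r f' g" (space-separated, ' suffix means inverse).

f r' g' f'

  after f: (1 5 4 6 7)
  after r': (1 6 2 3 4 7)
  after g': (1 4 3)(2 5 7)
  after f': (1 5 6 4 3 7 2)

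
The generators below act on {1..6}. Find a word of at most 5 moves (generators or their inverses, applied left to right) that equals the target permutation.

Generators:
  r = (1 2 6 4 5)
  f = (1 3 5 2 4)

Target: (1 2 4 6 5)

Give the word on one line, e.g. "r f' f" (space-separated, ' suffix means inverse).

r f f r' f

  after r: (1 2 6 4 5)
  after f: (1 4 2 6)(3 5)
  after f: (2 6 3)
  after r': (1 5 4 6 3)
  after f: (1 2 4 6 5)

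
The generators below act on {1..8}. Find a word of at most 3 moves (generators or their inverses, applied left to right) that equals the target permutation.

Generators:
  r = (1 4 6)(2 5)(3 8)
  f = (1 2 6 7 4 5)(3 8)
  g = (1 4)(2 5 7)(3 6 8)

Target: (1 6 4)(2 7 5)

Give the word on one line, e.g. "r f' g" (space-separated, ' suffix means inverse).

  after f: (1 2 6 7 4 5)(3 8)
  after f: (1 6 4)(2 7 5)

f f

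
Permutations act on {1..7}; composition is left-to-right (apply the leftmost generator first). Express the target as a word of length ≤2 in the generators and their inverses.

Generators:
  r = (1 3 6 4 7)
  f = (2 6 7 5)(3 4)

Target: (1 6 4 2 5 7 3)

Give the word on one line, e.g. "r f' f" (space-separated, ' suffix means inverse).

  after r': (1 7 4 6 3)
  after f': (1 6 4 2 5 7 3)

r' f'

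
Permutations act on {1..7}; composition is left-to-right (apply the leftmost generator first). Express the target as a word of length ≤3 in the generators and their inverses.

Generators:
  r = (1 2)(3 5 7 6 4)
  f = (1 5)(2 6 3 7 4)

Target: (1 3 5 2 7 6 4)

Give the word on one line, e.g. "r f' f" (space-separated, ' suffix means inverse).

  after f: (1 5)(2 6 3 7 4)
  after r': (1 3 5 2 7 6 4)

f r'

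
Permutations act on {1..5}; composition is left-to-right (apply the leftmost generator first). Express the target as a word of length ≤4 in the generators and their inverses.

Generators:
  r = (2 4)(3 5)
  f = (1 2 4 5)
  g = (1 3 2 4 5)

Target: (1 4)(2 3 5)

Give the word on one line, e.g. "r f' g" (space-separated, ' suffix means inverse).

  after g': (1 5 4 2 3)
  after f': (1 4)(2 3 5)

g' f'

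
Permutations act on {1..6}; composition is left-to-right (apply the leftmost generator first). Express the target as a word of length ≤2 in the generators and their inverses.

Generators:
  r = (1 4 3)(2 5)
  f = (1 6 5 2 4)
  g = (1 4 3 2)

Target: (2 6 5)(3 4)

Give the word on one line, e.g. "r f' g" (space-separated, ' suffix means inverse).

g f

  after g: (1 4 3 2)
  after f: (2 6 5)(3 4)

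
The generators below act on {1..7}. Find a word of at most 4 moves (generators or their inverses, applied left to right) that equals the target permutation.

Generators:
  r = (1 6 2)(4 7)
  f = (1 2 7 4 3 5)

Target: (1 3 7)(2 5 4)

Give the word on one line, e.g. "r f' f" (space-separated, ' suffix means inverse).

  after f: (1 2 7 4 3 5)
  after f: (1 7 3)(2 4 5)
  after f: (1 4)(2 3)(5 7)
  after f: (1 3 7)(2 5 4)

f f f f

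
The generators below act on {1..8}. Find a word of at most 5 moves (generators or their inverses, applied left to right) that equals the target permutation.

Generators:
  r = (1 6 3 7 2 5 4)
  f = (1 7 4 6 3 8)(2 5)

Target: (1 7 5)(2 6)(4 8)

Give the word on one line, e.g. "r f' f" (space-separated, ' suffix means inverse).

  after f': (1 8 3 6 4 7)(2 5)
  after r': (1 8 6 5 7 4 3)
  after r': (1 8)(2 7 5 3 4 6)
  after f: (2 4 3 6 5 8 7)
  after f: (1 7 5)(2 6)(4 8)

f' r' r' f f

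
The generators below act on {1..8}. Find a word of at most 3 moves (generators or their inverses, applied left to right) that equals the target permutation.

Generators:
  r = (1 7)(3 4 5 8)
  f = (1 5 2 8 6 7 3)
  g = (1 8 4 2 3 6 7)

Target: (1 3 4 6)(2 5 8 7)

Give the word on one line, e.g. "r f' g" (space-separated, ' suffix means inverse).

r' f' g'

  after r': (1 7)(3 8 5 4)
  after f': (1 6 8)(2 5 4 7 3)
  after g': (1 3 4 6)(2 5 8 7)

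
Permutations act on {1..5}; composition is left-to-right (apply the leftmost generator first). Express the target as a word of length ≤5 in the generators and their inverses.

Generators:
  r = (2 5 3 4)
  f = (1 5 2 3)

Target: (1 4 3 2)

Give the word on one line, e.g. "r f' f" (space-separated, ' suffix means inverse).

  after f: (1 5 2 3)
  after f: (1 2)(3 5)
  after r': (1 4 3 2)

f f r'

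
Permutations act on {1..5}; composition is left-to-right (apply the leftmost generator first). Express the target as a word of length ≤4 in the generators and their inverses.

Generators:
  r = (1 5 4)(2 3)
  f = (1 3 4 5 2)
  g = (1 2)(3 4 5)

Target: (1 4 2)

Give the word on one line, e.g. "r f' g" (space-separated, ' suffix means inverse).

  after g': (1 2)(3 5 4)
  after f': (1 5 3 4)
  after g': (1 4 2)

g' f' g'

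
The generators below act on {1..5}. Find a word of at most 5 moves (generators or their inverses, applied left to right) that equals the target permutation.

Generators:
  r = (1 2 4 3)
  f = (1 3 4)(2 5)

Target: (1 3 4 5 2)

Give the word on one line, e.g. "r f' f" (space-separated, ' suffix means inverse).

r' f' f' f'

  after r': (1 3 4 2)
  after f': (2 4 5)
  after f': (1 4 2 3)
  after f': (1 3 4 5 2)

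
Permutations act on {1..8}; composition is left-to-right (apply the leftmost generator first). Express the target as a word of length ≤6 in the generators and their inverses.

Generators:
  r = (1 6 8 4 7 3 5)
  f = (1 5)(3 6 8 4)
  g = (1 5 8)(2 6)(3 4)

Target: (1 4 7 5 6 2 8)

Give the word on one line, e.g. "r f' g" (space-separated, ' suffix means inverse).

f' r g r' g'

  after f': (1 5)(3 4 8 6)
  after r: (3 7)(5 6)
  after g: (1 5 2 6 8)(3 7 4)
  after r': (1 3 4 7 8 5 2)
  after g': (1 4 7 5 6 2 8)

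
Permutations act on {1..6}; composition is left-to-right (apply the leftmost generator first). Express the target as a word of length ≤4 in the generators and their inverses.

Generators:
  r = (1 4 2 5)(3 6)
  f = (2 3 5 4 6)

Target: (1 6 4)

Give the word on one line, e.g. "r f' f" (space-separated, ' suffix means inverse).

r' f f

  after r': (1 5 2 4)(3 6)
  after f: (1 4)(2 6 5 3)
  after f: (1 6 4)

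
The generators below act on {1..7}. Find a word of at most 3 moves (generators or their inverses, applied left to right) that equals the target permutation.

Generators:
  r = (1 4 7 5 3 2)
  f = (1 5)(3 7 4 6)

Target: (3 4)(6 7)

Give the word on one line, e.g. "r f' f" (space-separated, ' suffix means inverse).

f' f'

  after f': (1 5)(3 6 4 7)
  after f': (3 4)(6 7)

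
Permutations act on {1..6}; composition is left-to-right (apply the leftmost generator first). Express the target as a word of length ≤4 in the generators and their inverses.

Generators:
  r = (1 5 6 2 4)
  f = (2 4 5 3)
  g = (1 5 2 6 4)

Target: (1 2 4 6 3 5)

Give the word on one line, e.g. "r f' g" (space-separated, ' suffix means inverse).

  after g': (1 4 6 2 5)
  after f': (1 2 4 6 3 5)

g' f'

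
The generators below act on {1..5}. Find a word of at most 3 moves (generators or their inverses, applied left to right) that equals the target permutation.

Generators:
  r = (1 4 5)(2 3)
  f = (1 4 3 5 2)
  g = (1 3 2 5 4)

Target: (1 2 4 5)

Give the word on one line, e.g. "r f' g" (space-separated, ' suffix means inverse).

  after g: (1 3 2 5 4)
  after r': (1 2 4 5)

g r'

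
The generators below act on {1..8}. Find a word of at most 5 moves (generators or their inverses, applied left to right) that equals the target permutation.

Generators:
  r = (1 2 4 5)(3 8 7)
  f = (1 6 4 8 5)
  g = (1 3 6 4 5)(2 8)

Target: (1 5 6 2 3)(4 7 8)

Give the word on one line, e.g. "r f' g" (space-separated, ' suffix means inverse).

  after r': (1 5 4 2)(3 7 8)
  after g': (1 4 8)(2 5 6 3 7)
  after r: (1 5 6 8 2)(4 7)
  after g: (2 3 6)(4 7 5)
  after f': (1 5 6 2 3)(4 7 8)

r' g' r g f'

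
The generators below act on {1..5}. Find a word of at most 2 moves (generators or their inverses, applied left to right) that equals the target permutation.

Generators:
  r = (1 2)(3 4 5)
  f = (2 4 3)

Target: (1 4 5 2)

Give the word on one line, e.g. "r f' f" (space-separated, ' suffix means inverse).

  after r: (1 2)(3 4 5)
  after f: (1 4 5 2)

r f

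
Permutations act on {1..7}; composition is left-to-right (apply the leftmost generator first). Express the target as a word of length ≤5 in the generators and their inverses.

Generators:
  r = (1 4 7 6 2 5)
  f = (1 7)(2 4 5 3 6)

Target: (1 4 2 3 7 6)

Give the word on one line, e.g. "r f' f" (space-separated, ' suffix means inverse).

  after f': (1 7)(2 6 3 5 4)
  after f': (2 3 4 6 5)
  after r: (1 4 2 3 7 6)

f' f' r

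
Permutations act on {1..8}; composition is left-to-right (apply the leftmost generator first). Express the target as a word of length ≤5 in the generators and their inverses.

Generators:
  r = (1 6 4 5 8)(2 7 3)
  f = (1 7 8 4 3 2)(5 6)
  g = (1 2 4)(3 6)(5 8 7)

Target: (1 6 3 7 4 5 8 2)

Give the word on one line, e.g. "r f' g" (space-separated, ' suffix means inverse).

  after f': (1 2 3 4 8 7)(5 6)
  after f': (1 3 8)(2 4 7)
  after g: (1 6 3 7 4 5 8 2)

f' f' g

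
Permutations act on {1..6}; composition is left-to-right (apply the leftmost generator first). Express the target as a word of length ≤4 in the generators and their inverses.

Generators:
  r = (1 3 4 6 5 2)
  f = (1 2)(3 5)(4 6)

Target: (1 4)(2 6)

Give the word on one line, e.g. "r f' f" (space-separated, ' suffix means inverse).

r r f' r'

  after r: (1 3 4 6 5 2)
  after r: (1 4 5)(2 3 6)
  after f': (1 6)(2 5)(3 4)
  after r': (1 4)(2 6)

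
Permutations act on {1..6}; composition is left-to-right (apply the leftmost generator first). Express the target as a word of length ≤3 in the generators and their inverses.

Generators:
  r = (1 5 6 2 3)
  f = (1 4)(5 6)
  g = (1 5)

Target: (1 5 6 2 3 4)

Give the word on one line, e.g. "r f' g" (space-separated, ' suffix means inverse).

g' r f'

  after g': (1 5)
  after r: (1 6 2 3)
  after f': (1 5 6 2 3 4)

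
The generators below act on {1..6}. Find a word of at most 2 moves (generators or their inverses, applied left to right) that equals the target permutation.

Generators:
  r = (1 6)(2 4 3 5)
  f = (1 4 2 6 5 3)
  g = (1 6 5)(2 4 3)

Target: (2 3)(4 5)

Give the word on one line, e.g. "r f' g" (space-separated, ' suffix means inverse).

  after r: (1 6)(2 4 3 5)
  after r: (2 3)(4 5)

r r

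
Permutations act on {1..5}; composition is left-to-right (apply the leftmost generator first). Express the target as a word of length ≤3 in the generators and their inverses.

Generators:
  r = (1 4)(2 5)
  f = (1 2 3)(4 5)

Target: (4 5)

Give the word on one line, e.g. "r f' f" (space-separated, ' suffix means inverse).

  after f: (1 2 3)(4 5)
  after f: (1 3 2)
  after f: (4 5)

f f f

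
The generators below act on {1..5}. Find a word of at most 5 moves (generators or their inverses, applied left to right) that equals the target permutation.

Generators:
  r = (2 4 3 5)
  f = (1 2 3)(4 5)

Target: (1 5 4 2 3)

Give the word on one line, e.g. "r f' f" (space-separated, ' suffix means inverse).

  after r': (2 5 3 4)
  after f': (1 3 5 2 4)
  after r': (1 4)
  after f: (1 5 4 2 3)

r' f' r' f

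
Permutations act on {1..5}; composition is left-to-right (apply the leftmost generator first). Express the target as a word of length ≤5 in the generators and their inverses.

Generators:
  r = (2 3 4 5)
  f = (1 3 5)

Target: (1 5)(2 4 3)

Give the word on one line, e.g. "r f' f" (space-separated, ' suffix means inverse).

r' f r f r

  after r': (2 5 4 3)
  after f: (1 3 2)(4 5)
  after r: (1 4 2)
  after f: (1 4 2 3 5)
  after r: (1 5)(2 4 3)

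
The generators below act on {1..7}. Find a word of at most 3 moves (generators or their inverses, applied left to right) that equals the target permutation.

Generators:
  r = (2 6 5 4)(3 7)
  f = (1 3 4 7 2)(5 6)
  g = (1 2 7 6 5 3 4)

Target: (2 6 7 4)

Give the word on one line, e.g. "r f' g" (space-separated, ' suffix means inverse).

  after r: (2 6 5 4)(3 7)
  after f': (1 2 5 3 4 7)
  after g': (2 6 7 4)

r f' g'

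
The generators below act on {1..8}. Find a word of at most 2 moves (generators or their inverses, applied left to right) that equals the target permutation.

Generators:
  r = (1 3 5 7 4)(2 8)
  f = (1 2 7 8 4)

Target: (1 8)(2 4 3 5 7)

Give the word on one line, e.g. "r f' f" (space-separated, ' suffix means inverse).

f r

  after f: (1 2 7 8 4)
  after r: (1 8)(2 4 3 5 7)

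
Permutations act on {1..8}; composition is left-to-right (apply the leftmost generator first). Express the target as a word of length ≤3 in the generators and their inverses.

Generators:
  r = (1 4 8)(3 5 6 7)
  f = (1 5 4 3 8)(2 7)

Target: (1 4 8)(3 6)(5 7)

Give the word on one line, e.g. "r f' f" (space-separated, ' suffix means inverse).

  after r': (1 8 4)(3 7 6 5)
  after r': (1 4 8)(3 6)(5 7)

r' r'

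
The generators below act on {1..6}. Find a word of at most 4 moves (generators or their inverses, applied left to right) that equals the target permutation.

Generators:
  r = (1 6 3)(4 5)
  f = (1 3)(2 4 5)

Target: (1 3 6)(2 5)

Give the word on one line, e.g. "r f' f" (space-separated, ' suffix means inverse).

  after f': (1 3)(2 5 4)
  after f': (2 4 5)
  after r': (1 3 6)(2 5)

f' f' r'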